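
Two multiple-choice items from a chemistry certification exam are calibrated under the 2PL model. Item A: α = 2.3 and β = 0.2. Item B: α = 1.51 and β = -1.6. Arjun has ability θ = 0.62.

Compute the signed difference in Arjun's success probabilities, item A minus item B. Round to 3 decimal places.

-0.242

P(θ) = 1 / (1 + exp(−α(θ − β)))
P_A = 0.7243
P_B = 0.9662
P_A − P_B = -0.2419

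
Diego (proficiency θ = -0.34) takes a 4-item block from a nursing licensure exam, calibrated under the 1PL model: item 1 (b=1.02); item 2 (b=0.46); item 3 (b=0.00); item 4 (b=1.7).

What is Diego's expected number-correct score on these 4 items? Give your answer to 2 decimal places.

1.05

P(θ) = 1 / (1 + exp(−(θ − b)))
P_1 = 1/(1+e^{1.3600}) = 0.2042
P_2 = 1/(1+e^{0.8000}) = 0.3100
P_3 = 1/(1+e^{0.3400}) = 0.4158
P_4 = 1/(1+e^{2.0400}) = 0.1151
E[score] = 0.2042 + 0.3100 + 0.4158 + 0.1151 = 1.0451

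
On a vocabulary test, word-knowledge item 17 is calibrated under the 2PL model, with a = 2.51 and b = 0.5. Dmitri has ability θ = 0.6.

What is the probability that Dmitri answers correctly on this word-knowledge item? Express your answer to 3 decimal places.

0.562

P(θ) = 1 / (1 + exp(−a(θ − b)))
Exponent: 2.51 × (0.6 − 0.5) = 0.2510
1/(1 + e^{-0.2510}) = 0.5624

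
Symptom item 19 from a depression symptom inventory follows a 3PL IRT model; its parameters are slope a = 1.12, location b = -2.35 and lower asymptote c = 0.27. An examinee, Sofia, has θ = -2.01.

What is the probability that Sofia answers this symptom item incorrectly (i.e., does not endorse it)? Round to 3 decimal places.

0.296

P(θ) = c + (1 − c) · 1 / (1 + exp(−a(θ − b)))
Exponent: 1.12 × (-2.01 − (-2.35)) = 0.3808
1/(1 + e^{-0.3808}) = 0.5941
P = 0.27 + 0.73 × 0.5941 = 0.7037
P(incorrect) = 1 − 0.7037 = 0.2963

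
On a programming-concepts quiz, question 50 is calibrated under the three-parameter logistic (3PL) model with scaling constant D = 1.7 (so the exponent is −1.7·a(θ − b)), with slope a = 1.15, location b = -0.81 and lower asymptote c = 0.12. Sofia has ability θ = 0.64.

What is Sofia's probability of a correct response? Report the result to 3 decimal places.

0.951

P(θ) = c + (1 − c) · 1 / (1 + exp(−D·a(θ − b)))
Exponent: 1.7 × 1.15 × (0.64 − (-0.81)) = 2.8348
1/(1 + e^{-2.8348}) = 0.9445
P = 0.12 + 0.88 × 0.9445 = 0.9512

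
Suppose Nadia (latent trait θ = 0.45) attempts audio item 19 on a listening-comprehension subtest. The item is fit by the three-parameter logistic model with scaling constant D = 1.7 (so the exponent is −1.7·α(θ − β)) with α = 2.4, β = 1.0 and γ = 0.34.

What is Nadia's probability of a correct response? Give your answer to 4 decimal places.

P(θ) = γ + (1 − γ) · 1 / (1 + exp(−D·α(θ − β)))
Exponent: 1.7 × 2.4 × (0.45 − 1.0) = -2.2440
1/(1 + e^{2.2440}) = 0.0959
P = 0.34 + 0.66 × 0.0959 = 0.4033

0.4033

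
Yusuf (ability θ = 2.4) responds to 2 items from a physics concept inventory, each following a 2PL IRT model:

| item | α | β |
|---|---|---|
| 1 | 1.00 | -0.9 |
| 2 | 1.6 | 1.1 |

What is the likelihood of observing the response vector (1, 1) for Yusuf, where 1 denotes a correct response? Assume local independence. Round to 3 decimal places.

P(θ) = 1 / (1 + exp(−α(θ − β)))
P_1 = 1/(1+e^{-3.3000}) = 0.9644
P_2 = 1/(1+e^{-2.0800}) = 0.8889
L = P_1 × P_2 = 0.9644 × 0.8889 = 0.85732

0.857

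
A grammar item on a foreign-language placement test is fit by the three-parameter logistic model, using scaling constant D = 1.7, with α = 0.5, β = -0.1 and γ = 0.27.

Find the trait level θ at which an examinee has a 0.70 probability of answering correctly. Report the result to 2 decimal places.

P(θ) = γ + (1 − γ) · 1 / (1 + exp(−D·α(θ − β)))
Remove guessing floor: (0.70 − 0.27)/(1 − 0.27) = 0.5890
logit = ln(0.5890/0.4110) = 0.3600
θ = β + logit/(1.7·α) = -0.1 + 0.3600/0.8500 = 0.3235

0.32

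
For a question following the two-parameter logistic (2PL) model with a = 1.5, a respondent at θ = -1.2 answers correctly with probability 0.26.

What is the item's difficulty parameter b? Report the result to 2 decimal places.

-0.50

P(θ) = 1 / (1 + exp(−a(θ − b)))
logit(0.26) = ln(0.26/0.74) = -1.0460
b = θ − logit/(a) = -1.2 − (-1.0460)/1.5000 = -0.5027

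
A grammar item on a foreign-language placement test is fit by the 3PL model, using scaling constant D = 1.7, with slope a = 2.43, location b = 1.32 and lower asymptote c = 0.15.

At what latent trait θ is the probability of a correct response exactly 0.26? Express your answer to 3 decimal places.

0.859

P(θ) = c + (1 − c) · 1 / (1 + exp(−D·a(θ − b)))
Remove guessing floor: (0.26 − 0.15)/(1 − 0.15) = 0.1294
logit = ln(0.1294/0.8706) = -1.9062
θ = b + logit/(1.7·a) = 1.32 + (-1.9062)/4.1310 = 0.8586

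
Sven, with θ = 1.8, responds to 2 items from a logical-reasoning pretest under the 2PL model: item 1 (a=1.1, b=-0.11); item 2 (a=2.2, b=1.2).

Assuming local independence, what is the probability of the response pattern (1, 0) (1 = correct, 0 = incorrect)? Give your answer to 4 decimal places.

P(θ) = 1 / (1 + exp(−a(θ − b)))
P_1 = 1/(1+e^{-2.1010}) = 0.8910
P_2 = 1/(1+e^{-1.3200}) = 0.7892
L = P_1 × (1−P_2) = 0.8910 × 0.2108 = 0.18784

0.1878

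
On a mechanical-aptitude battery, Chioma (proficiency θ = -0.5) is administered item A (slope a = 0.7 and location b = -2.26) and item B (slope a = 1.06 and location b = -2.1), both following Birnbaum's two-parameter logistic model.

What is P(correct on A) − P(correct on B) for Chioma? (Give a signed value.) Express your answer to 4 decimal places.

P(θ) = 1 / (1 + exp(−a(θ − b)))
P_A = 0.7742
P_B = 0.8450
P_A − P_B = -0.0708

-0.0708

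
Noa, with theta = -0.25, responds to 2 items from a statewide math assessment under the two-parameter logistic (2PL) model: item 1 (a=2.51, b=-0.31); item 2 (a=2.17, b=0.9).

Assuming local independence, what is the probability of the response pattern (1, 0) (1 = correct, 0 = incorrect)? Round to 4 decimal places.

P(theta) = 1 / (1 + exp(−a(theta − b)))
P_1 = 1/(1+e^{-0.1506}) = 0.5376
P_2 = 1/(1+e^{2.4955}) = 0.0762
L = P_1 × (1−P_2) = 0.5376 × 0.9238 = 0.49663

0.4966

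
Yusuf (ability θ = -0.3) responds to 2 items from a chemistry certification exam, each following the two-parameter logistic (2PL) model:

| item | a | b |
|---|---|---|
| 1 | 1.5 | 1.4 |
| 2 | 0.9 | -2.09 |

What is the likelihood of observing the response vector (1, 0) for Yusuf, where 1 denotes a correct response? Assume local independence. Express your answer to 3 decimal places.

P(θ) = 1 / (1 + exp(−a(θ − b)))
P_1 = 1/(1+e^{2.5500}) = 0.0724
P_2 = 1/(1+e^{-1.6110}) = 0.8336
L = P_1 × (1−P_2) = 0.0724 × 0.1664 = 0.01206

0.012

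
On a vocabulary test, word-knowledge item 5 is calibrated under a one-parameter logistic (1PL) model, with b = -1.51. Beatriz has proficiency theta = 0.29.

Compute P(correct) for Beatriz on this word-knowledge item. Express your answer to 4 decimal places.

0.8581

P(theta) = 1 / (1 + exp(−(theta − b)))
Exponent: (0.29 − (-1.51)) = 1.8000
1/(1 + e^{-1.8000}) = 0.8581
P = 0.8581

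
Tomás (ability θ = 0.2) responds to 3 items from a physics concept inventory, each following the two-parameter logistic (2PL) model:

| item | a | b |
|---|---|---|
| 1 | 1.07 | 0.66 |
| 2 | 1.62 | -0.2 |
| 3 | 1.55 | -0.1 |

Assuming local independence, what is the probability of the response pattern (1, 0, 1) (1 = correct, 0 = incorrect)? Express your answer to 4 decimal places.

P(θ) = 1 / (1 + exp(−a(θ − b)))
P_1 = 1/(1+e^{0.4922}) = 0.3794
P_2 = 1/(1+e^{-0.6480}) = 0.6566
P_3 = 1/(1+e^{-0.4650}) = 0.6142
L = P_1 × (1−P_2) × P_3 = 0.3794 × 0.3434 × 0.6142 = 0.08003

0.0800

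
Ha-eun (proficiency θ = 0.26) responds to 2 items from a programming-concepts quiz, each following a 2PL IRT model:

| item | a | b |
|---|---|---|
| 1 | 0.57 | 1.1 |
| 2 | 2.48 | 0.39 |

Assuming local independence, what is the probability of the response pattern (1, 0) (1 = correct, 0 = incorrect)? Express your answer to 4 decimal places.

0.2218

P(θ) = 1 / (1 + exp(−a(θ − b)))
P_1 = 1/(1+e^{0.4788}) = 0.3825
P_2 = 1/(1+e^{0.3224}) = 0.4201
L = P_1 × (1−P_2) = 0.3825 × 0.5799 = 0.22184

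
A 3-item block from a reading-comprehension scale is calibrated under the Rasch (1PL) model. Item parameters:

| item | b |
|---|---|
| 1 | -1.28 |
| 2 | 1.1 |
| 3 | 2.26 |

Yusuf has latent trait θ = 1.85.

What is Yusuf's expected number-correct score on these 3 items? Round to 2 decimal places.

P(θ) = 1 / (1 + exp(−(θ − b)))
P_1 = 1/(1+e^{-3.1300}) = 0.9581
P_2 = 1/(1+e^{-0.7500}) = 0.6792
P_3 = 1/(1+e^{0.4100}) = 0.3989
E[score] = 0.9581 + 0.6792 + 0.3989 = 2.0362

2.04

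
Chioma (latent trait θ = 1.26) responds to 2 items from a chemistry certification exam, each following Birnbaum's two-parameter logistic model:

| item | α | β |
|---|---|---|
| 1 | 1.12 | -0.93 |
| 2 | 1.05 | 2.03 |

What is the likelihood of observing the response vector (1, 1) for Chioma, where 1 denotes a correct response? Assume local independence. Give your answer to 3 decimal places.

P(θ) = 1 / (1 + exp(−α(θ − β)))
P_1 = 1/(1+e^{-2.4528}) = 0.9208
P_2 = 1/(1+e^{0.8085}) = 0.3082
L = P_1 × P_2 = 0.9208 × 0.3082 = 0.28379

0.284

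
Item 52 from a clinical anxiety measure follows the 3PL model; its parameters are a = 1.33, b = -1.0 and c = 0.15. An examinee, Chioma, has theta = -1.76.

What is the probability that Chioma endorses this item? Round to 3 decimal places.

0.377

P(theta) = c + (1 − c) · 1 / (1 + exp(−a(theta − b)))
Exponent: 1.33 × (-1.76 − (-1.0)) = -1.0108
1/(1 + e^{1.0108}) = 0.2668
P = 0.15 + 0.85 × 0.2668 = 0.3768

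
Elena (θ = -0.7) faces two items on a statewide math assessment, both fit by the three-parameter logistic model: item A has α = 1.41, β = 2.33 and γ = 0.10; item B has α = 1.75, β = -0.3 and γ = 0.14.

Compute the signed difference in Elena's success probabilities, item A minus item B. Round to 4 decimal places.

-0.3130

P(θ) = γ + (1 − γ) · 1 / (1 + exp(−α(θ − β)))
P_A = 0.1124
P_B = 0.4254
P_A − P_B = -0.3130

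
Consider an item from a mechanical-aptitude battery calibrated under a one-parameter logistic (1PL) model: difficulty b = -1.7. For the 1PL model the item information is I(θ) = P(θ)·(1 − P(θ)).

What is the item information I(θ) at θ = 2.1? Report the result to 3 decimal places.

P = 1/(1+e^{-3.8000}) = 0.9781
P(1−P) = 0.9781 × 0.0219 = 0.0214
I = P(1−P) = 0.02140

0.021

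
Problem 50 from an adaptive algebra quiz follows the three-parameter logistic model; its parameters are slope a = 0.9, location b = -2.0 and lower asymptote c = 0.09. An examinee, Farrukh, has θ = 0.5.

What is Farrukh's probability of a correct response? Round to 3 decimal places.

P(θ) = c + (1 − c) · 1 / (1 + exp(−a(θ − b)))
Exponent: 0.9 × (0.5 − (-2.0)) = 2.2500
1/(1 + e^{-2.2500}) = 0.9047
P = 0.09 + 0.91 × 0.9047 = 0.9132

0.913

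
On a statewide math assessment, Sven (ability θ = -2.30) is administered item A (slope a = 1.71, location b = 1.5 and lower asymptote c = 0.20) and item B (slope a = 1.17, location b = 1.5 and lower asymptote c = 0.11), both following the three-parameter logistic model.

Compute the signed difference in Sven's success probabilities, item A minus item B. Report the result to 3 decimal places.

P(θ) = c + (1 − c) · 1 / (1 + exp(−a(θ − b)))
P_A = 0.2012
P_B = 0.1203
P_A − P_B = 0.0809

0.081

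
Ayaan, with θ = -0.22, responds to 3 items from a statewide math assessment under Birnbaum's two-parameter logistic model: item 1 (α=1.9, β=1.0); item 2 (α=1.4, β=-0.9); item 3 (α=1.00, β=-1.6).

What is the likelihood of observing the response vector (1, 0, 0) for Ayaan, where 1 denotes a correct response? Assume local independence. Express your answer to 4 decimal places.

0.0050

P(θ) = 1 / (1 + exp(−α(θ − β)))
P_1 = 1/(1+e^{2.3180}) = 0.0896
P_2 = 1/(1+e^{-0.9520}) = 0.7215
P_3 = 1/(1+e^{-1.3800}) = 0.7990
L = P_1 × (1−P_2) × (1−P_3) = 0.0896 × 0.2785 × 0.2010 = 0.00502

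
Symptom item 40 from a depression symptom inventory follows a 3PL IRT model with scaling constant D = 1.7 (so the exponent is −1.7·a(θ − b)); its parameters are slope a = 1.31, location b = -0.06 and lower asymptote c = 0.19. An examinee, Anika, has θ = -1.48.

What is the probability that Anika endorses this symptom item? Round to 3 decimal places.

0.223

P(θ) = c + (1 − c) · 1 / (1 + exp(−D·a(θ − b)))
Exponent: 1.7 × 1.31 × (-1.48 − (-0.06)) = -3.1623
1/(1 + e^{3.1623}) = 0.0406
P = 0.19 + 0.81 × 0.0406 = 0.2229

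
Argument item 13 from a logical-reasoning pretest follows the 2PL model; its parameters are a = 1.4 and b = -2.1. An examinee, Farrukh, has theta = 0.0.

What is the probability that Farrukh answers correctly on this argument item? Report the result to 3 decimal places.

P(theta) = 1 / (1 + exp(−a(theta − b)))
Exponent: 1.4 × (0.0 − (-2.1)) = 2.9400
1/(1 + e^{-2.9400}) = 0.9498

0.950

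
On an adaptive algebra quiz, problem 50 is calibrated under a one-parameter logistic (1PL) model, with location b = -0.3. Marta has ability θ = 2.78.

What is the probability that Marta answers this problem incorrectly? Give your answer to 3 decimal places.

0.044

P(θ) = 1 / (1 + exp(−(θ − b)))
Exponent: (2.78 − (-0.3)) = 3.0800
1/(1 + e^{-3.0800}) = 0.9561
P = 0.9561
P(incorrect) = 1 − 0.9561 = 0.0439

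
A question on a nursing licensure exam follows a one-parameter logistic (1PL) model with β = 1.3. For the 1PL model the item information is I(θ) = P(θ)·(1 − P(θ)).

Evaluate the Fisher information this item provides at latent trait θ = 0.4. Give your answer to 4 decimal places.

P = 1/(1+e^{0.9000}) = 0.2891
P(1−P) = 0.2891 × 0.7109 = 0.2055
I = P(1−P) = 0.20550

0.2055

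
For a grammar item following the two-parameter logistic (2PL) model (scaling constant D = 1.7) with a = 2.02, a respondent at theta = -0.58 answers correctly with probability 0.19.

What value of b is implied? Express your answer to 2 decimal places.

P(theta) = 1 / (1 + exp(−D·a(theta − b)))
logit(0.19) = ln(0.19/0.81) = -1.4500
b = theta − logit/(1.7·a) = -0.58 − (-1.4500)/3.4340 = -0.1577

-0.16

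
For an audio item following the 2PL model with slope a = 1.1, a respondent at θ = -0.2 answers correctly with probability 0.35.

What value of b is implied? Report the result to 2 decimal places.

0.36

P(θ) = 1 / (1 + exp(−a(θ − b)))
logit(0.35) = ln(0.35/0.65) = -0.6190
b = θ − logit/(a) = -0.2 − (-0.6190)/1.1000 = 0.3628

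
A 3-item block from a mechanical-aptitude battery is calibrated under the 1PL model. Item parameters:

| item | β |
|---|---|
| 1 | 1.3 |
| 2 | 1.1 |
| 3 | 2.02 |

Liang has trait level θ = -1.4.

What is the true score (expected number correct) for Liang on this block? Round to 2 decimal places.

0.17

P(θ) = 1 / (1 + exp(−(θ − β)))
P_1 = 1/(1+e^{2.7000}) = 0.0630
P_2 = 1/(1+e^{2.5000}) = 0.0759
P_3 = 1/(1+e^{3.4200}) = 0.0317
E[score] = 0.0630 + 0.0759 + 0.0317 = 0.1705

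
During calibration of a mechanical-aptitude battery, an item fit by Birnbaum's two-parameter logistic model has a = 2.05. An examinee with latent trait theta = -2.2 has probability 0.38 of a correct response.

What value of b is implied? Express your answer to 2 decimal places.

P(theta) = 1 / (1 + exp(−a(theta − b)))
logit(0.38) = ln(0.38/0.62) = -0.4895
b = theta − logit/(a) = -2.2 − (-0.4895)/2.0500 = -1.9612

-1.96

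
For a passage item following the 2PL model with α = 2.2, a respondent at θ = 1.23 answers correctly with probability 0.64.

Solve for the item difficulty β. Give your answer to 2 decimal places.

0.97

P(θ) = 1 / (1 + exp(−α(θ − β)))
logit(0.64) = ln(0.64/0.36) = 0.5754
β = θ − logit/(α) = 1.23 − 0.5754/2.2000 = 0.9685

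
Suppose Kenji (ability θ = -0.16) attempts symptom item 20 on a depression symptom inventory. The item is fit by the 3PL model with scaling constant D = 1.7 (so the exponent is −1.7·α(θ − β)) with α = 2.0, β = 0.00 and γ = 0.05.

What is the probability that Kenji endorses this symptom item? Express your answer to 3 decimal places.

P(θ) = γ + (1 − γ) · 1 / (1 + exp(−D·α(θ − β)))
Exponent: 1.7 × 2.0 × (-0.16 − 0.00) = -0.5440
1/(1 + e^{0.5440}) = 0.3673
P = 0.05 + 0.95 × 0.3673 = 0.3989

0.399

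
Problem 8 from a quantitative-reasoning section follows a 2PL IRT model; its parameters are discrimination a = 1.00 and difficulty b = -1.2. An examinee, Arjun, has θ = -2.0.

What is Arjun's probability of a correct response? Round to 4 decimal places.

0.3100

P(θ) = 1 / (1 + exp(−a(θ − b)))
Exponent: 1.00 × (-2.0 − (-1.2)) = -0.8000
1/(1 + e^{0.8000}) = 0.3100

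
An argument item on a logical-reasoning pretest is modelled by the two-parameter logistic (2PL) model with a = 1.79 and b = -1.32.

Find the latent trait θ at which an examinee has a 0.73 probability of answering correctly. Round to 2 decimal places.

-0.76

P(θ) = 1 / (1 + exp(−a(θ − b)))
logit = ln(0.7300/0.2700) = 0.9946
θ = b + logit/(a) = -1.32 + 0.9946/1.7900 = -0.7643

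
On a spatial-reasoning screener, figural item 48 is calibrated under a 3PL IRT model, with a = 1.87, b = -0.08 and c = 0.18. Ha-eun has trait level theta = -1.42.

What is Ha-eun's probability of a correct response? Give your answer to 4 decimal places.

0.2419

P(theta) = c + (1 − c) · 1 / (1 + exp(−a(theta − b)))
Exponent: 1.87 × (-1.42 − (-0.08)) = -2.5058
1/(1 + e^{2.5058}) = 0.0755
P = 0.18 + 0.82 × 0.0755 = 0.2419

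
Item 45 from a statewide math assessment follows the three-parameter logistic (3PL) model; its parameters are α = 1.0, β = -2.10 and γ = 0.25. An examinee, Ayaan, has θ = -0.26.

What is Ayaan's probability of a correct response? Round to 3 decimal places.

0.897

P(θ) = γ + (1 − γ) · 1 / (1 + exp(−α(θ − β)))
Exponent: 1.0 × (-0.26 − (-2.10)) = 1.8400
1/(1 + e^{-1.8400}) = 0.8629
P = 0.25 + 0.75 × 0.8629 = 0.8972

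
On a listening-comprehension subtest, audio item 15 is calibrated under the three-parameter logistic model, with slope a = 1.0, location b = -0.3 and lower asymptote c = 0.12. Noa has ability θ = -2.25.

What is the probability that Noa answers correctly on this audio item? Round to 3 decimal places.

0.230

P(θ) = c + (1 − c) · 1 / (1 + exp(−a(θ − b)))
Exponent: 1.0 × (-2.25 − (-0.3)) = -1.9500
1/(1 + e^{1.9500}) = 0.1246
P = 0.12 + 0.88 × 0.1246 = 0.2296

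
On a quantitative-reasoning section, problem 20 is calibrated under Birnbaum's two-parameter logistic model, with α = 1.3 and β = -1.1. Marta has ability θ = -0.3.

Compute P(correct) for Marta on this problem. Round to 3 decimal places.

0.739

P(θ) = 1 / (1 + exp(−α(θ − β)))
Exponent: 1.3 × (-0.3 − (-1.1)) = 1.0400
1/(1 + e^{-1.0400}) = 0.7389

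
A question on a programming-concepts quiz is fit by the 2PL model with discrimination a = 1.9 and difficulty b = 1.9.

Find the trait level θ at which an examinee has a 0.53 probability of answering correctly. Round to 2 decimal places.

1.96

P(θ) = 1 / (1 + exp(−a(θ − b)))
logit = ln(0.5300/0.4700) = 0.1201
θ = b + logit/(a) = 1.9 + 0.1201/1.9000 = 1.9632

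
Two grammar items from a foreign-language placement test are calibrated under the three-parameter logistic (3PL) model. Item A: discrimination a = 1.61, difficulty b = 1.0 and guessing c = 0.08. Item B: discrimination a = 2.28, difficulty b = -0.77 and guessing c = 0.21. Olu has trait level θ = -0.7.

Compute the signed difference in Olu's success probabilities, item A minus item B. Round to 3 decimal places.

-0.500

P(θ) = c + (1 − c) · 1 / (1 + exp(−a(θ − b)))
P_A = 0.1360
P_B = 0.6365
P_A − P_B = -0.5005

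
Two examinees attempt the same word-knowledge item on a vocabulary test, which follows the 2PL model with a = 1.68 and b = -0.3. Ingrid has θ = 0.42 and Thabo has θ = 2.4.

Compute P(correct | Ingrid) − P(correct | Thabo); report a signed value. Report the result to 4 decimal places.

-0.2192

P(θ) = 1 / (1 + exp(−a(θ − b)))
P(Ingrid) = 0.7702  [exponent 1.2096]
P(Thabo) = 0.9894  [exponent 4.5360]
Difference = 0.7702 − 0.9894 = -0.2192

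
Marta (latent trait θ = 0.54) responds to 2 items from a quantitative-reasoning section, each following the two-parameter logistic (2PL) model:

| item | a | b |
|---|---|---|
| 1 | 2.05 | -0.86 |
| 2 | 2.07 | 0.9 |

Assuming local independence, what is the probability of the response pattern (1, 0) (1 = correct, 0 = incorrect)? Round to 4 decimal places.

P(θ) = 1 / (1 + exp(−a(θ − b)))
P_1 = 1/(1+e^{-2.8700}) = 0.9463
P_2 = 1/(1+e^{0.7452}) = 0.3219
L = P_1 × (1−P_2) = 0.9463 × 0.6781 = 0.64175

0.6417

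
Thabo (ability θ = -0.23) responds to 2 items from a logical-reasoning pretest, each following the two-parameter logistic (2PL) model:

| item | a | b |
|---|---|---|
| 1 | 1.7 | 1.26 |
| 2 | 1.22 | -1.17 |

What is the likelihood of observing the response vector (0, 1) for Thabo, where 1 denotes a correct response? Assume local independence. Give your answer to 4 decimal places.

P(θ) = 1 / (1 + exp(−a(θ − b)))
P_1 = 1/(1+e^{2.5330}) = 0.0736
P_2 = 1/(1+e^{-1.1468}) = 0.7589
L = (1−P_1) × P_2 = 0.9264 × 0.7589 = 0.70309

0.7031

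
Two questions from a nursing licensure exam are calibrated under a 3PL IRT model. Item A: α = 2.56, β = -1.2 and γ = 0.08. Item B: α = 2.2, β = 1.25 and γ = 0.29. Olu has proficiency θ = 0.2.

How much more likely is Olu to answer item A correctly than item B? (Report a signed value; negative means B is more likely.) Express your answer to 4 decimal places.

0.6210

P(θ) = γ + (1 − γ) · 1 / (1 + exp(−α(θ − β)))
P_A = 0.9751
P_B = 0.3541
P_A − P_B = 0.6210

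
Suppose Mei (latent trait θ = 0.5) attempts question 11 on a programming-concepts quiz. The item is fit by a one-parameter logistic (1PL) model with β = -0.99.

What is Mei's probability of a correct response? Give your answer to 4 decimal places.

P(θ) = 1 / (1 + exp(−(θ − β)))
Exponent: (0.5 − (-0.99)) = 1.4900
1/(1 + e^{-1.4900}) = 0.8161
P = 0.8161

0.8161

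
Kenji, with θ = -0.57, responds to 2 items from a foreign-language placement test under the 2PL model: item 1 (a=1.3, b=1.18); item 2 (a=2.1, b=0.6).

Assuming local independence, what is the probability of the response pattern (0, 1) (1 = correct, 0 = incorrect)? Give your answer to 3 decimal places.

0.072

P(θ) = 1 / (1 + exp(−a(θ − b)))
P_1 = 1/(1+e^{2.2750}) = 0.0932
P_2 = 1/(1+e^{2.4570}) = 0.0789
L = (1−P_1) × P_2 = 0.9068 × 0.0789 = 0.07157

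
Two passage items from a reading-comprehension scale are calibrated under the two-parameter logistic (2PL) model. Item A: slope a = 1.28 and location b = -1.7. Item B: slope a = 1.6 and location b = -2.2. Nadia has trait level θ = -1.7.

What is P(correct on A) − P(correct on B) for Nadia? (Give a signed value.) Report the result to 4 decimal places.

-0.1900

P(θ) = 1 / (1 + exp(−a(θ − b)))
P_A = 0.5000
P_B = 0.6900
P_A − P_B = -0.1900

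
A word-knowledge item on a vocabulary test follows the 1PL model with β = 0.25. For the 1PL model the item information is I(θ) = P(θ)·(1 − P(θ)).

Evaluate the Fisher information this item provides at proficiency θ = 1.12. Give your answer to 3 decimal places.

P = 1/(1+e^{-0.8700}) = 0.7047
P(1−P) = 0.7047 × 0.2953 = 0.2081
I = P(1−P) = 0.20808

0.208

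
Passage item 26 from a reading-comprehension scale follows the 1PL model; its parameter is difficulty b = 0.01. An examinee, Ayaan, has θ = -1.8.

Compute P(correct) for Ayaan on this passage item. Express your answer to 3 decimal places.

P(θ) = 1 / (1 + exp(−(θ − b)))
Exponent: (-1.8 − 0.01) = -1.8100
1/(1 + e^{1.8100}) = 0.1406
P = 0.1406

0.141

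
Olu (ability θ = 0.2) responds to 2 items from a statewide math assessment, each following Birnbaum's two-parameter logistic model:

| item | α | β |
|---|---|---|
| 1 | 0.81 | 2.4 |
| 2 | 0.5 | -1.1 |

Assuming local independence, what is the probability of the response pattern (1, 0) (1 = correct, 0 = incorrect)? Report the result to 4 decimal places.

0.0494

P(θ) = 1 / (1 + exp(−α(θ − β)))
P_1 = 1/(1+e^{1.7820}) = 0.1441
P_2 = 1/(1+e^{-0.6500}) = 0.6570
L = P_1 × (1−P_2) = 0.1441 × 0.3430 = 0.04941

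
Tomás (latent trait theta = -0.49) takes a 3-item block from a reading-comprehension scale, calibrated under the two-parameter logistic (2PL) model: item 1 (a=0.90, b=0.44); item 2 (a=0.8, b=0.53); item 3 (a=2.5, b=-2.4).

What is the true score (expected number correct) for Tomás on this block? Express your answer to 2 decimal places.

P(theta) = 1 / (1 + exp(−a(theta − b)))
P_1 = 1/(1+e^{0.8370}) = 0.3022
P_2 = 1/(1+e^{0.8160}) = 0.3066
P_3 = 1/(1+e^{-4.7750}) = 0.9916
E[score] = 0.3022 + 0.3066 + 0.9916 = 1.6004

1.60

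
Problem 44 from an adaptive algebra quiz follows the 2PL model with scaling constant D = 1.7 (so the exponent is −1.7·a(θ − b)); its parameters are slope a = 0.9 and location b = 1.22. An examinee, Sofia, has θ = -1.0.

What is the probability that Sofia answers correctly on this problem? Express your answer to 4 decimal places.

0.0324

P(θ) = 1 / (1 + exp(−D·a(θ − b)))
Exponent: 1.7 × 0.9 × (-1.0 − 1.22) = -3.3966
1/(1 + e^{3.3966}) = 0.0324
P = 0.0324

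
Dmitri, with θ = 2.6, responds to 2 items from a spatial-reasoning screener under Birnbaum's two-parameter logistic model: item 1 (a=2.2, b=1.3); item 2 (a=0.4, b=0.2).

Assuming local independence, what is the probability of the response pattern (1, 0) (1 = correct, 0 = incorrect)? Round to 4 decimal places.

0.2619

P(θ) = 1 / (1 + exp(−a(θ − b)))
P_1 = 1/(1+e^{-2.8600}) = 0.9458
P_2 = 1/(1+e^{-0.9600}) = 0.7231
L = P_1 × (1−P_2) = 0.9458 × 0.2769 = 0.26188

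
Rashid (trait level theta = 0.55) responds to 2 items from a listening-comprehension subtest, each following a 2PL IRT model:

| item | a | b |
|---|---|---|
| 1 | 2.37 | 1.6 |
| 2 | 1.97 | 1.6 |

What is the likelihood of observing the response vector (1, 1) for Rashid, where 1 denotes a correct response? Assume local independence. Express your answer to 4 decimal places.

0.0086

P(theta) = 1 / (1 + exp(−a(theta − b)))
P_1 = 1/(1+e^{2.4885}) = 0.0767
P_2 = 1/(1+e^{2.0685}) = 0.1122
L = P_1 × P_2 = 0.0767 × 0.1122 = 0.00860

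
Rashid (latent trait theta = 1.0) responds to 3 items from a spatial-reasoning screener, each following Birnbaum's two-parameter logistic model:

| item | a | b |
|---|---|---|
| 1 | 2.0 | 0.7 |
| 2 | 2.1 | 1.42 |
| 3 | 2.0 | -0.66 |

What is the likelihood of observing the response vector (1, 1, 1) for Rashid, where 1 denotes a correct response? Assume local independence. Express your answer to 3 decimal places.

0.182

P(theta) = 1 / (1 + exp(−a(theta − b)))
P_1 = 1/(1+e^{-0.6000}) = 0.6457
P_2 = 1/(1+e^{0.8820}) = 0.2928
P_3 = 1/(1+e^{-3.3200}) = 0.9651
L = P_1 × P_2 × P_3 = 0.6457 × 0.2928 × 0.9651 = 0.18243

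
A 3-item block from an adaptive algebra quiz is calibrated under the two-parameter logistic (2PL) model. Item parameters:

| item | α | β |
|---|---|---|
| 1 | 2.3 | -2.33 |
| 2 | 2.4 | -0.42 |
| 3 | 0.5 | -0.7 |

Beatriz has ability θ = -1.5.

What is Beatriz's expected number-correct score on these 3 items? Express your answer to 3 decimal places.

1.342

P(θ) = 1 / (1 + exp(−α(θ − β)))
P_1 = 1/(1+e^{-1.9090}) = 0.8709
P_2 = 1/(1+e^{2.5920}) = 0.0697
P_3 = 1/(1+e^{0.4000}) = 0.4013
E[score] = 0.8709 + 0.0697 + 0.4013 = 1.3419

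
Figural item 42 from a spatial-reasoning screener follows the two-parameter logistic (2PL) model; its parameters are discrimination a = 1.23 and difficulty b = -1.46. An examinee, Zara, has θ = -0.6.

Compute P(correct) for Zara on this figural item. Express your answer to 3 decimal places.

0.742

P(θ) = 1 / (1 + exp(−a(θ − b)))
Exponent: 1.23 × (-0.6 − (-1.46)) = 1.0578
1/(1 + e^{-1.0578}) = 0.7423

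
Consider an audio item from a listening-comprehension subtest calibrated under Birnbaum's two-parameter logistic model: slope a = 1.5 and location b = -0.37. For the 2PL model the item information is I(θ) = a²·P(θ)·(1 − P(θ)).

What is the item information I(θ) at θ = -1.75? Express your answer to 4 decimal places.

0.2239

P = 1/(1+e^{2.0700}) = 0.1120
P(1−P) = 0.1120 × 0.8880 = 0.0995
I = a² × P(1−P) = 1.5² × 0.0995 = 0.22386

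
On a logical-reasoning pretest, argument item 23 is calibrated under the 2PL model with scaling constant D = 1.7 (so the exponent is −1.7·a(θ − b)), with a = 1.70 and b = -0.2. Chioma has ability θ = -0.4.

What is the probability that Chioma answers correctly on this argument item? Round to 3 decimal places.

0.359

P(θ) = 1 / (1 + exp(−D·a(θ − b)))
Exponent: 1.7 × 1.70 × (-0.4 − (-0.2)) = -0.5780
1/(1 + e^{0.5780}) = 0.3594
P = 0.3594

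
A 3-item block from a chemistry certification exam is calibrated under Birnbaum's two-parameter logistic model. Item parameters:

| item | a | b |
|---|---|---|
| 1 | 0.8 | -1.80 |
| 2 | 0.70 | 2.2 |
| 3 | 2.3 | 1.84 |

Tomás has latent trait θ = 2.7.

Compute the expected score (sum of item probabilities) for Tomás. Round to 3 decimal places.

2.438

P(θ) = 1 / (1 + exp(−a(θ − b)))
P_1 = 1/(1+e^{-3.6000}) = 0.9734
P_2 = 1/(1+e^{-0.3500}) = 0.5866
P_3 = 1/(1+e^{-1.9780}) = 0.8785
E[score] = 0.9734 + 0.5866 + 0.8785 = 2.4385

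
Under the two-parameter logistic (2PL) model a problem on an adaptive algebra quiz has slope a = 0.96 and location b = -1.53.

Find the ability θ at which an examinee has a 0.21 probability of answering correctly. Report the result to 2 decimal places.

P(θ) = 1 / (1 + exp(−a(θ − b)))
logit = ln(0.2100/0.7900) = -1.3249
θ = b + logit/(a) = -1.53 + (-1.3249)/0.9600 = -2.9101

-2.91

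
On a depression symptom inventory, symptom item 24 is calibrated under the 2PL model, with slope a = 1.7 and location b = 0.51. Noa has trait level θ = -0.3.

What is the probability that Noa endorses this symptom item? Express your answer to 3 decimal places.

0.201

P(θ) = 1 / (1 + exp(−a(θ − b)))
Exponent: 1.7 × (-0.3 − 0.51) = -1.3770
1/(1 + e^{1.3770}) = 0.2015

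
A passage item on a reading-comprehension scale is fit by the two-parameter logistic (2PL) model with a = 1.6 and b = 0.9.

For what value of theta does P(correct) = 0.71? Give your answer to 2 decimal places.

1.46

P(theta) = 1 / (1 + exp(−a(theta − b)))
logit = ln(0.7100/0.2900) = 0.8954
theta = b + logit/(a) = 0.9 + 0.8954/1.6000 = 1.4596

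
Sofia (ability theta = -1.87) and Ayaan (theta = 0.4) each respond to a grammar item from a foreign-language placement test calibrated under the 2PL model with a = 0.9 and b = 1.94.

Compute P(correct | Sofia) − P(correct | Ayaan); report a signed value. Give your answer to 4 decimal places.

P(theta) = 1 / (1 + exp(−a(theta − b)))
P(Sofia) = 0.0314  [exponent -3.4290]
P(Ayaan) = 0.2000  [exponent -1.3860]
Difference = 0.0314 − 0.2000 = -0.1686

-0.1686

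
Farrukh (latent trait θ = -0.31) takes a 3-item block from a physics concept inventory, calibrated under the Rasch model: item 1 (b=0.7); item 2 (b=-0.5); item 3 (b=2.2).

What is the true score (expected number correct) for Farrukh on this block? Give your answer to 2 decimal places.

0.89

P(θ) = 1 / (1 + exp(−(θ − b)))
P_1 = 1/(1+e^{1.0100}) = 0.2670
P_2 = 1/(1+e^{-0.1900}) = 0.5474
P_3 = 1/(1+e^{2.5100}) = 0.0752
E[score] = 0.2670 + 0.5474 + 0.0752 = 0.8895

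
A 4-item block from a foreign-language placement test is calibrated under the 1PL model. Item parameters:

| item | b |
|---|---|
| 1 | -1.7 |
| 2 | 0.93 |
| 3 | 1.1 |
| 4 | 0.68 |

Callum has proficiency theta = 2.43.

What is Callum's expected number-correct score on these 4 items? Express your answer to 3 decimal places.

P(theta) = 1 / (1 + exp(−(theta − b)))
P_1 = 1/(1+e^{-4.1300}) = 0.9842
P_2 = 1/(1+e^{-1.5000}) = 0.8176
P_3 = 1/(1+e^{-1.3300}) = 0.7908
P_4 = 1/(1+e^{-1.7500}) = 0.8520
E[score] = 0.9842 + 0.8176 + 0.7908 + 0.8520 = 3.4445

3.445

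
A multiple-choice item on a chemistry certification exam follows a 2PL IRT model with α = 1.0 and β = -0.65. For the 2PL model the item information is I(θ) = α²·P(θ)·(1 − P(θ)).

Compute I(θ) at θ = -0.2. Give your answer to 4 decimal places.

P = 1/(1+e^{-0.4500}) = 0.6106
P(1−P) = 0.6106 × 0.3894 = 0.2378
I = α² × P(1−P) = 1.0² × 0.2378 = 0.23776

0.2378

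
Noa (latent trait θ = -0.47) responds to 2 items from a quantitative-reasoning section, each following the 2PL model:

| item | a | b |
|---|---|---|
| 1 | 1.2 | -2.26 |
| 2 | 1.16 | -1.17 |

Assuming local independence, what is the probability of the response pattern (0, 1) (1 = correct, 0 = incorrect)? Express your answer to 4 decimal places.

0.0724

P(θ) = 1 / (1 + exp(−a(θ − b)))
P_1 = 1/(1+e^{-2.1480}) = 0.8955
P_2 = 1/(1+e^{-0.8120}) = 0.6925
L = (1−P_1) × P_2 = 0.1045 × 0.6925 = 0.07238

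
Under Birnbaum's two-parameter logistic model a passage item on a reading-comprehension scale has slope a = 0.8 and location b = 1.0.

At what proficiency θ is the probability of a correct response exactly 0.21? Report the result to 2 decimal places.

P(θ) = 1 / (1 + exp(−a(θ − b)))
logit = ln(0.2100/0.7900) = -1.3249
θ = b + logit/(a) = 1.0 + (-1.3249)/0.8000 = -0.6562

-0.66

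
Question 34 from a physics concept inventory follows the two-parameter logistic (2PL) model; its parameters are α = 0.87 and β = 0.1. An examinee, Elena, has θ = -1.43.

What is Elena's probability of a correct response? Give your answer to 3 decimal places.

P(θ) = 1 / (1 + exp(−α(θ − β)))
Exponent: 0.87 × (-1.43 − 0.1) = -1.3311
1/(1 + e^{1.3311}) = 0.2090

0.209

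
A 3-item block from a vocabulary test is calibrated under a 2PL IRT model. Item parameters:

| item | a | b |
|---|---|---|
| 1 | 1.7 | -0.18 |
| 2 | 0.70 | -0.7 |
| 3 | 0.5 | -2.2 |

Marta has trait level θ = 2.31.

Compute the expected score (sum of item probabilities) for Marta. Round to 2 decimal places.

P(θ) = 1 / (1 + exp(−a(θ − b)))
P_1 = 1/(1+e^{-4.2330}) = 0.9857
P_2 = 1/(1+e^{-2.1070}) = 0.8916
P_3 = 1/(1+e^{-2.2550}) = 0.9051
E[score] = 0.9857 + 0.8916 + 0.9051 = 2.7824

2.78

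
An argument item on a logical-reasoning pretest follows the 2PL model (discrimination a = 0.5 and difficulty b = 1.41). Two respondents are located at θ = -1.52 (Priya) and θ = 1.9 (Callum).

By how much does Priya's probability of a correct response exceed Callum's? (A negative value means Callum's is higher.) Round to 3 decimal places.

-0.373

P(θ) = 1 / (1 + exp(−a(θ − b)))
P(Priya) = 0.1877  [exponent -1.4650]
P(Callum) = 0.5609  [exponent 0.2450]
Difference = 0.1877 − 0.5609 = -0.3732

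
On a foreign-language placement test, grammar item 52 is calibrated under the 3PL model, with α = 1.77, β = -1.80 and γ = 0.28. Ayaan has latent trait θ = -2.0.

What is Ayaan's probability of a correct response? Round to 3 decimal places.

0.577

P(θ) = γ + (1 − γ) · 1 / (1 + exp(−α(θ − β)))
Exponent: 1.77 × (-2.0 − (-1.80)) = -0.3540
1/(1 + e^{0.3540}) = 0.4124
P = 0.28 + 0.72 × 0.4124 = 0.5769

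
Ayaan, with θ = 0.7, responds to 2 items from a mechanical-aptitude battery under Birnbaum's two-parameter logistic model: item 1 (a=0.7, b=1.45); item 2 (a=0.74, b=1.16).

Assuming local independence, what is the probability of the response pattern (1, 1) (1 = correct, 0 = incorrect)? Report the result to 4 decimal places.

P(θ) = 1 / (1 + exp(−a(θ − b)))
P_1 = 1/(1+e^{0.5250}) = 0.3717
P_2 = 1/(1+e^{0.3404}) = 0.4157
L = P_1 × P_2 = 0.3717 × 0.4157 = 0.15451

0.1545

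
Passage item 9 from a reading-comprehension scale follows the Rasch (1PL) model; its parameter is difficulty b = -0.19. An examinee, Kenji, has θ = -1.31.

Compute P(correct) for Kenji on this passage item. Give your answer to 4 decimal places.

0.2460

P(θ) = 1 / (1 + exp(−(θ − b)))
Exponent: (-1.31 − (-0.19)) = -1.1200
1/(1 + e^{1.1200}) = 0.2460
P = 0.2460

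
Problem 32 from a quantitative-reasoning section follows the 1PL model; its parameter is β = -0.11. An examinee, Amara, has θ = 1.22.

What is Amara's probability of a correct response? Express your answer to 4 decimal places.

0.7908

P(θ) = 1 / (1 + exp(−(θ − β)))
Exponent: (1.22 − (-0.11)) = 1.3300
1/(1 + e^{-1.3300}) = 0.7908
P = 0.7908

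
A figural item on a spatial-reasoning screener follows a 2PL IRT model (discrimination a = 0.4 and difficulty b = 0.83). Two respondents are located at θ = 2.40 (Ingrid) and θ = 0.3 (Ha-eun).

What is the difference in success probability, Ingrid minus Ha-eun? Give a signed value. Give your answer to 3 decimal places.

0.205

P(θ) = 1 / (1 + exp(−a(θ − b)))
P(Ingrid) = 0.6520  [exponent 0.6280]
P(Ha-eun) = 0.4472  [exponent -0.2120]
Difference = 0.6520 − 0.4472 = 0.2048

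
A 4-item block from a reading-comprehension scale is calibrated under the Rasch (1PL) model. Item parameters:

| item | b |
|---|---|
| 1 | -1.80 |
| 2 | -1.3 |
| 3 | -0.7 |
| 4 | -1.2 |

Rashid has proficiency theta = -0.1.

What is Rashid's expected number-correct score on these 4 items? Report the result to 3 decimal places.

P(theta) = 1 / (1 + exp(−(theta − b)))
P_1 = 1/(1+e^{-1.7000}) = 0.8455
P_2 = 1/(1+e^{-1.2000}) = 0.7685
P_3 = 1/(1+e^{-0.6000}) = 0.6457
P_4 = 1/(1+e^{-1.1000}) = 0.7503
E[score] = 0.8455 + 0.7685 + 0.6457 + 0.7503 = 3.0100

3.010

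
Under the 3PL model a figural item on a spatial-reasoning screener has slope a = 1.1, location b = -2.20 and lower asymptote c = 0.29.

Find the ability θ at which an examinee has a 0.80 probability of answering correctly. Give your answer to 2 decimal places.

-1.35

P(θ) = c + (1 − c) · 1 / (1 + exp(−a(θ − b)))
Remove guessing floor: (0.80 − 0.29)/(1 − 0.29) = 0.7183
logit = ln(0.7183/0.2817) = 0.9361
θ = b + logit/(a) = -2.20 + 0.9361/1.1000 = -1.3490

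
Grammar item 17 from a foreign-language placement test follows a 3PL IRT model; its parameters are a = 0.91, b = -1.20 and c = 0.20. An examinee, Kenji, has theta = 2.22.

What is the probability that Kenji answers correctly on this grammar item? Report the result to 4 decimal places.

P(theta) = c + (1 − c) · 1 / (1 + exp(−a(theta − b)))
Exponent: 0.91 × (2.22 − (-1.20)) = 3.1122
1/(1 + e^{-3.1122}) = 0.9574
P = 0.20 + 0.80 × 0.9574 = 0.9659

0.9659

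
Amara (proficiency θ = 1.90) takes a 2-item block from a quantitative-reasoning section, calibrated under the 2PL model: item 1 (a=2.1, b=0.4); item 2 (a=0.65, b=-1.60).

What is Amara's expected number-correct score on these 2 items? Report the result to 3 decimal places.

1.866

P(θ) = 1 / (1 + exp(−a(θ − b)))
P_1 = 1/(1+e^{-3.1500}) = 0.9589
P_2 = 1/(1+e^{-2.2750}) = 0.9068
E[score] = 0.9589 + 0.9068 = 1.8657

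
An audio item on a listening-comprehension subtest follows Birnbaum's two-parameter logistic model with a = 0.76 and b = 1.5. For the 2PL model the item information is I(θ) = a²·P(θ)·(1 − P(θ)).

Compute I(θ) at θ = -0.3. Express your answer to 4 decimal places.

0.0934

P = 1/(1+e^{1.3680}) = 0.2029
P(1−P) = 0.2029 × 0.7971 = 0.1618
I = a² × P(1−P) = 0.76² × 0.1618 = 0.09343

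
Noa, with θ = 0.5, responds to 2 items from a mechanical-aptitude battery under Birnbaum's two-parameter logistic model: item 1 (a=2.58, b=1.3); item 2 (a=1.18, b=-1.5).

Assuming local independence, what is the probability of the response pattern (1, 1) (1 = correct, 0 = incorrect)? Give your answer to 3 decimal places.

P(θ) = 1 / (1 + exp(−a(θ − b)))
P_1 = 1/(1+e^{2.0640}) = 0.1126
P_2 = 1/(1+e^{-2.3600}) = 0.9137
L = P_1 × P_2 = 0.1126 × 0.9137 = 0.10293

0.103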